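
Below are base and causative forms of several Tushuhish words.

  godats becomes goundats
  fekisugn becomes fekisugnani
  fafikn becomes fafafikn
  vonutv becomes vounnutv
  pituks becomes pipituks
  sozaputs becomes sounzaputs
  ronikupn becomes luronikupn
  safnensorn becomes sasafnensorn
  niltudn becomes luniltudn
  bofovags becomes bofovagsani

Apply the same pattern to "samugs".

samugsani

pituks and sozaputs both end in -s yet inflect differently (pipituks, sounzaputs), so the final letter is not what conditions the rule; the second-to-last letter is.
"samugs" has second-to-last letter 'g'. The stems whose second-to-last letter is 'g' (bofovags → bofovagsani, fekisugn → fekisugnani) add -ani.
So samugs → samugsani.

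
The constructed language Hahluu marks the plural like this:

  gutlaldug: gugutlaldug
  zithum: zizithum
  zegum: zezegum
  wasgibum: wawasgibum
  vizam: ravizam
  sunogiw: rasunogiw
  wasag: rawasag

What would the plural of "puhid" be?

zithum and vizam both end in -m yet inflect differently (zizithum, ravizam), so the final letter is not what conditions the rule; the last vowel is.
"puhid" has last vowel 'i'. The one such stem in the data (sunogiw → rasunogiw) adds the prefix ra-, so the same rule applies.
So puhid → rapuhid.

rapuhid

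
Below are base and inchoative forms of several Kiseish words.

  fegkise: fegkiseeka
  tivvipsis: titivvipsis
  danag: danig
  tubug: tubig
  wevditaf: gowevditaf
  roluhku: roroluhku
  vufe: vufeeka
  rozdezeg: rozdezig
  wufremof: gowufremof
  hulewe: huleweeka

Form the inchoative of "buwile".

danag and wevditaf both have last vowel 'a' yet inflect differently (danig, gowevditaf), so the last vowel is not what conditions the rule; the final letter is.
"buwile" ends in -e. The stems ending in -e (vufe → vufeeka, hulewe → huleweeka, fegkise → fegkiseeka) add -eka.
So buwile → buwileeka.

buwileeka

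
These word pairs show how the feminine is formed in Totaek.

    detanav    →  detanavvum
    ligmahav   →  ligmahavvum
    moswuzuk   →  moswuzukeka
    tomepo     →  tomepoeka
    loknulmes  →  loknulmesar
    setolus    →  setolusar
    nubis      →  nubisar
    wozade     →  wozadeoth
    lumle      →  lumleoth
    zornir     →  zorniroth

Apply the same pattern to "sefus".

moswuzuk and setolus both have last vowel 'u' yet inflect differently (moswuzukeka, setolusar), so the last vowel is not what conditions the rule; the final letter is.
"sefus" ends in -s. The stems ending in -s (loknulmes → loknulmesar, setolus → setolusar, nubis → nubisar) add -ar.
So sefus → sefusar.

sefusar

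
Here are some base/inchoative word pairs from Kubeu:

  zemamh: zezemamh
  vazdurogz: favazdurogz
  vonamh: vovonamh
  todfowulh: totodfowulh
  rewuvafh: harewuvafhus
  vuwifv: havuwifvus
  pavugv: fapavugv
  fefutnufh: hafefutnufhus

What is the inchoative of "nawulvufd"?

hanawulvufdus

vuwifv and pavugv both end in -v yet inflect differently (havuwifvus, fapavugv), so the final letter is not what conditions the rule; the second-to-last letter is.
"nawulvufd" has second-to-last letter 'f'. The stems whose second-to-last letter is 'f' (fefutnufh → hafefutnufhus, vuwifv → havuwifvus, rewuvafh → harewuvafhus) add ha- … -us around the stem.
The other patterns: stems whose second-to-last letter is 'g' add the prefix fa-; stems whose second-to-last letter is 'l' or 'm' repeat the first consonant+vowel as a prefix.
So nawulvufd → hanawulvufdus.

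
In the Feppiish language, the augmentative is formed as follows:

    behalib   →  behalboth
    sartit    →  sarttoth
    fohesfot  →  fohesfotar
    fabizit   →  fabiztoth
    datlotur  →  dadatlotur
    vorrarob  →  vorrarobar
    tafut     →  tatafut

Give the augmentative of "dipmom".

fohesfot and fabizit both end in -t yet inflect differently (fohesfotar, fabiztoth), so the final letter is not what conditions the rule; the last vowel is.
"dipmom" has last vowel 'o'. The stems whose last vowel is 'o' (vorrarob → vorrarobar, fohesfot → fohesfotar) add -ar.
So dipmom → dipmomar.

dipmomar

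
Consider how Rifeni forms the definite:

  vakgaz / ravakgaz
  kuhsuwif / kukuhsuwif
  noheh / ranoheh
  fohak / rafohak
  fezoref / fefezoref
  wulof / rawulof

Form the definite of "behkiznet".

bebehkiznet

fezoref and wulof both end in -f yet inflect differently (fefezoref, rawulof), so the final letter is not what conditions the rule; the number of vowels is.
"behkiznet" has 3 vowels. The stems with 3 vowels (fezoref → fefezoref, kuhsuwif → kukuhsuwif) repeat the first consonant+vowel as a prefix.
The other pattern: stems with 2 vowels add the prefix ra-.
So behkiznet → bebehkiznet.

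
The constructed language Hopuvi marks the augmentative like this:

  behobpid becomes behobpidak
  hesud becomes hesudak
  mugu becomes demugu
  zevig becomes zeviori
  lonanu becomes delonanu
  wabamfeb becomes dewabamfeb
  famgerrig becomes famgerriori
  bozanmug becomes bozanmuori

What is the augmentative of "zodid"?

zodidak

behobpid and famgerrig both have last vowel 'i' yet inflect differently (behobpidak, famgerriori), so the last vowel is not what conditions the rule; the final letter is.
"zodid" ends in -d. The stems ending in -d (behobpid → behobpidak, hesud → hesudak) add -ak.
So zodid → zodidak.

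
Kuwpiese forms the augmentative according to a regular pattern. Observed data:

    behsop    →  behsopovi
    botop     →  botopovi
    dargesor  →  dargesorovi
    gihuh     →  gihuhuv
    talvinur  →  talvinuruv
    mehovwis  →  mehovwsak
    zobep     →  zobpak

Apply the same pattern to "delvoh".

delvohovi

dargesor and talvinur both end in -r yet inflect differently (dargesorovi, talvinuruv), so the final letter is not what conditions the rule; the last vowel is.
"delvoh" has last vowel 'o'. The stems whose last vowel is 'o' (behsop → behsopovi, botop → botopovi, dargesor → dargesorovi) add -ovi.
The other patterns: stems whose last vowel is 'u' add -uv; stems whose last vowel is 'e' or 'i' delete the last vowel and add -ak.
So delvoh → delvohovi.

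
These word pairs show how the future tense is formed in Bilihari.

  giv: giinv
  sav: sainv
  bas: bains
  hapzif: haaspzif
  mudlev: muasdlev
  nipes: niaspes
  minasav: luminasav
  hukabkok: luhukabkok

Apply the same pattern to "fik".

fiink

giv and mudlev both end in -v yet inflect differently (giinv, muasdlev), so the final letter is not what conditions the rule; the number of vowels is.
"fik" has 1 vowel. The stems with 1 vowel (giv → giinv, sav → sainv, bas → bains) insert -in- after the first vowel.
So fik → fiink.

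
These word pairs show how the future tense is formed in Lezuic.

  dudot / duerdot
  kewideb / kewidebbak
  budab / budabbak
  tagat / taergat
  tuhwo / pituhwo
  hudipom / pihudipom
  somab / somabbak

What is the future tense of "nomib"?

tagat and somab both have last vowel 'a' yet inflect differently (taergat, somabbak), so the last vowel is not what conditions the rule; the final letter is.
"nomib" ends in -b. The stems ending in -b (kewideb → kewidebbak, somab → somabbak, budab → budabbak) double the final consonant and add -ak.
So nomib → nomibbak.

nomibbak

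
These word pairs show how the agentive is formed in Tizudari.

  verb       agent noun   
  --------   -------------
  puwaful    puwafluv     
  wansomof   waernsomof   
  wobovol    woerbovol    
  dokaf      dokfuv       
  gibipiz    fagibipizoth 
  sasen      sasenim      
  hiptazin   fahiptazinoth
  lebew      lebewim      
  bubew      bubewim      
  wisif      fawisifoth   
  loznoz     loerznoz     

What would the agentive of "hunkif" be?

fahunkifoth

sasen and hiptazin both end in -n yet inflect differently (sasenim, fahiptazinoth), so the final letter is not what conditions the rule; the last vowel is.
"hunkif" has last vowel 'i'. The stems whose last vowel is 'i' (wisif → fawisifoth, gibipiz → fagibipizoth, hiptazin → fahiptazinoth) add fa- … -oth around the stem.
The other patterns: stems whose last vowel is 'e' add -im; stems whose last vowel is 'o' insert -er- after the first vowel; stems whose last vowel is 'a' or 'u' delete the last vowel and add -uv.
So hunkif → fahunkifoth.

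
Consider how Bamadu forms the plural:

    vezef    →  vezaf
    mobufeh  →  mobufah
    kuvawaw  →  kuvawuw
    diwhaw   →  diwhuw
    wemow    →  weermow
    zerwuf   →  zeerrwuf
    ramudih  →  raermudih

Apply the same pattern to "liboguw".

lierboguw

kuvawaw and wemow both end in -w yet inflect differently (kuvawuw, weermow), so the final letter is not what conditions the rule; the last vowel is.
"liboguw" has last vowel 'u'. The one such stem in the data (zerwuf → zeerrwuf) inserts -er- after the first vowel (as do wemow, ramudih), so the same rule applies.
So liboguw → lierboguw.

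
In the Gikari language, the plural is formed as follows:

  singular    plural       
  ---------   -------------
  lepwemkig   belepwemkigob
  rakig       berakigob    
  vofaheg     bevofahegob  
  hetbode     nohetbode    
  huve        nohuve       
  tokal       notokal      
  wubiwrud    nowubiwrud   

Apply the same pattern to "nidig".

benidigob

"nidig" ends in -g. The stems ending in -g (lepwemkig → belepwemkigob, rakig → berakigob, vofaheg → bevofahegob) add be- … -ob around the stem.
The other pattern: stems ending in -d, -e or -l add the prefix no-.
So nidig → benidigob.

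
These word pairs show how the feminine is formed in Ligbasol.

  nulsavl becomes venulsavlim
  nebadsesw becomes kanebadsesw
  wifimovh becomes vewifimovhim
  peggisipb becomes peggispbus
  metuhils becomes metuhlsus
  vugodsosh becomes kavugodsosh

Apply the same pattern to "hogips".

hogpsus

wifimovh and vugodsosh both end in -h yet inflect differently (vewifimovhim, kavugodsosh), so the final letter is not what conditions the rule; the second-to-last letter is.
"hogips" has second-to-last letter 'p'. The one such stem in the data (peggisipb → peggispbus) deletes the last vowel and adds -us (as does metuhils), so the same rule applies.
So hogips → hogpsus.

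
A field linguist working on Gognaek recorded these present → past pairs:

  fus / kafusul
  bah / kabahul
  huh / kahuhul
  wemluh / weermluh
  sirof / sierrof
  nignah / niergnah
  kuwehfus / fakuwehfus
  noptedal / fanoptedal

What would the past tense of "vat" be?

kavatul

"vat" has 1 vowel. The stems with 1 vowel (fus → kafusul, bah → kabahul, huh → kahuhul) add ka- … -ul around the stem.
The other patterns: stems with 2 vowels insert -er- after the first vowel; stems with 3 vowels add the prefix fa-.
So vat → kavatul.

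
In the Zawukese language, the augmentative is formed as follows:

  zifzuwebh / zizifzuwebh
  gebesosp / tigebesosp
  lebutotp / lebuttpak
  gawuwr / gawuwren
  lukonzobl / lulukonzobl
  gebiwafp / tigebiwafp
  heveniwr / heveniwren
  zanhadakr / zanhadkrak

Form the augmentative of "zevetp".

"zevetp" has second-to-last letter 't'. The one such stem in the data (lebutotp → lebuttpak) deletes the last vowel and adds -ak (as does zanhadakr), so the same rule applies.
The other patterns: stems whose second-to-last letter is 'w' add -en; stems whose second-to-last letter is 'f' or 's' add the prefix ti-; stems whose second-to-last letter is 'b' repeat the first consonant+vowel as a prefix.
So zevetp → zevtpak.

zevtpak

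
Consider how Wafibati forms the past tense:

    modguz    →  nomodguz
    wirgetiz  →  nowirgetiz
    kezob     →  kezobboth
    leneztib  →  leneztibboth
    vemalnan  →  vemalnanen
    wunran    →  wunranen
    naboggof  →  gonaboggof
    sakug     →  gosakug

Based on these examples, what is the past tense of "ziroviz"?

wirgetiz and leneztib both have last vowel 'i' yet inflect differently (nowirgetiz, leneztibboth), so the last vowel is not what conditions the rule; the final letter is.
"ziroviz" ends in -z. The stems ending in -z (modguz → nomodguz, wirgetiz → nowirgetiz) add the prefix no-.
So ziroviz → noziroviz.

noziroviz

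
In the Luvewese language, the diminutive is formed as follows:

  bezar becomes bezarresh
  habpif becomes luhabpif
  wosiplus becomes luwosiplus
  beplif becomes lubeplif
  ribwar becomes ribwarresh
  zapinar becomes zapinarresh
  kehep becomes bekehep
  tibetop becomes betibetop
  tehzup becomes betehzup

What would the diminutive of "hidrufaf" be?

luhidrufaf

tehzup and wosiplus both have last vowel 'u' yet inflect differently (betehzup, luwosiplus), so the last vowel is not what conditions the rule; the final letter is.
"hidrufaf" ends in -f. The stems ending in -f (habpif → luhabpif, beplif → lubeplif) add the prefix lu-.
So hidrufaf → luhidrufaf.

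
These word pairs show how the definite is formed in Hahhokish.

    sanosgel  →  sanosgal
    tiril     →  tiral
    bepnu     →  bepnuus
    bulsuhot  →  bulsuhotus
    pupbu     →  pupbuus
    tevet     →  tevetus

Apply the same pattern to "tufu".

tufuus

sanosgel and tevet both have last vowel 'e' yet inflect differently (sanosgal, tevetus), so the last vowel is not what conditions the rule; the final letter is.
"tufu" ends in -u. The stems ending in -u (bepnu → bepnuus, pupbu → pupbuus) add -us.
The other pattern: stems ending in -l change the last vowel to 'a'.
So tufu → tufuus.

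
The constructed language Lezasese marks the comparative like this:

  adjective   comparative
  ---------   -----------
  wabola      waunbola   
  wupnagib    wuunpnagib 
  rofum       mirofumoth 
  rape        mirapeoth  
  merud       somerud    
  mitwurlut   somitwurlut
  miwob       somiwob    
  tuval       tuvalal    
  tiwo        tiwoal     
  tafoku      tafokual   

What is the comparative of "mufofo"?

wupnagib and miwob both end in -b yet inflect differently (wuunpnagib, somiwob), so the final letter is not what conditions the rule; the first letter is.
"mufofo" begins with m-. The stems beginning with m- (merud → somerud, mitwurlut → somitwurlut, miwob → somiwob) add the prefix so-.
So mufofo → somufofo.

somufofo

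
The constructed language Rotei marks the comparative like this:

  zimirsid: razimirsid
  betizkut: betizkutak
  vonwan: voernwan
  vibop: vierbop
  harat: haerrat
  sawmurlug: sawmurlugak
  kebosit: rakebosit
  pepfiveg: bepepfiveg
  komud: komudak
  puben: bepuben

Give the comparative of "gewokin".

ragewokin

pepfiveg and sawmurlug both end in -g yet inflect differently (bepepfiveg, sawmurlugak), so the final letter is not what conditions the rule; the last vowel is.
"gewokin" has last vowel 'i'. The stems whose last vowel is 'i' (zimirsid → razimirsid, kebosit → rakebosit) add the prefix ra-.
So gewokin → ragewokin.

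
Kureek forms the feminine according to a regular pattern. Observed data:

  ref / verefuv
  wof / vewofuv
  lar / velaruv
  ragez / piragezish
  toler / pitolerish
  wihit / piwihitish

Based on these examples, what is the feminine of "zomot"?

pizomotish

lar and toler both end in -r yet inflect differently (velaruv, pitolerish), so the final letter is not what conditions the rule; the number of vowels is.
"zomot" has 2 vowels. The stems with 2 vowels (ragez → piragezish, toler → pitolerish, wihit → piwihitish) add pi- … -ish around the stem.
So zomot → pizomotish.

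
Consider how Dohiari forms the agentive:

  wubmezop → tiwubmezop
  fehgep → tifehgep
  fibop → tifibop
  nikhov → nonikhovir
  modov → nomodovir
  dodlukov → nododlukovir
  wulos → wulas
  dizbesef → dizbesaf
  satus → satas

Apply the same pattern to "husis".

husas

wubmezop and nikhov both have last vowel 'o' yet inflect differently (tiwubmezop, nonikhovir), so the last vowel is not what conditions the rule; the final letter is.
"husis" ends in -s. The stems ending in -s (wulos → wulas, satus → satas) change the last vowel to 'a'.
So husis → husas.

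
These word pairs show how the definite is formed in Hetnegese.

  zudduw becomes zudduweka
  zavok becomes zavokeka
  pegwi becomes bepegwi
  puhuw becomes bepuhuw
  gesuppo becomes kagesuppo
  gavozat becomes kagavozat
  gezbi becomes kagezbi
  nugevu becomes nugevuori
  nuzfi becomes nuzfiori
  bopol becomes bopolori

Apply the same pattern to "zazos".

zazoseka

zudduw and puhuw both end in -w yet inflect differently (zudduweka, bepuhuw), so the final letter is not what conditions the rule; the first letter is.
"zazos" begins with z-. The stems beginning with z- (zudduw → zudduweka, zavok → zavokeka) add -eka.
The other patterns: stems beginning with p- add the prefix be-; stems beginning with g- add the prefix ka-; stems beginning with b- or n- add -ori.
So zazos → zazoseka.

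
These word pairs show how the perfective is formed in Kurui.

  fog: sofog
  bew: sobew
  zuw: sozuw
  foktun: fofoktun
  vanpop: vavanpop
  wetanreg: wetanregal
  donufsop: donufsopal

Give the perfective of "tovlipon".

fog and wetanreg both end in -g yet inflect differently (sofog, wetanregal), so the final letter is not what conditions the rule; the number of vowels is.
"tovlipon" has 3 vowels. The stems with 3 vowels (wetanreg → wetanregal, donufsop → donufsopal) add -al.
The other patterns: stems with 1 vowel add the prefix so-; stems with 2 vowels repeat the first consonant+vowel as a prefix.
So tovlipon → tovliponal.

tovliponal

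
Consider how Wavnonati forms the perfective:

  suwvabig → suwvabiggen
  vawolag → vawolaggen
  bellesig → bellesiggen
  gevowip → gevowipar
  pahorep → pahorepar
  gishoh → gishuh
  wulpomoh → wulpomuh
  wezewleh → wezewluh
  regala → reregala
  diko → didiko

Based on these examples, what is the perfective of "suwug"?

"suwug" ends in -g. The stems ending in -g (suwvabig → suwvabiggen, vawolag → vawolaggen, bellesig → bellesiggen) double the final consonant and add -en.
The other patterns: stems ending in -p add -ar; stems ending in -h change the last vowel to 'u'; stems ending in -a or -o repeat the first consonant+vowel as a prefix.
So suwug → suwuggen.

suwuggen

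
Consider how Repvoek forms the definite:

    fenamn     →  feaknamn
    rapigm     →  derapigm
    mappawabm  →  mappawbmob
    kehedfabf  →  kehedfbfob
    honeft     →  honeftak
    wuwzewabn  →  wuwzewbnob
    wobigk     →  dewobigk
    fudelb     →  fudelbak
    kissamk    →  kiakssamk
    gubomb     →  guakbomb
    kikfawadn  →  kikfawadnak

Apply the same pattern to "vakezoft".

"vakezoft" has second-to-last letter 'f'. The one such stem in the data (honeft → honeftak) adds -ak, so the same rule applies.
The other patterns: stems whose second-to-last letter is 'b' delete the last vowel and add -ob; stems whose second-to-last letter is 'g' add the prefix de-; stems whose second-to-last letter is 'm' insert -ak- after the first vowel.
So vakezoft → vakezoftak.

vakezoftak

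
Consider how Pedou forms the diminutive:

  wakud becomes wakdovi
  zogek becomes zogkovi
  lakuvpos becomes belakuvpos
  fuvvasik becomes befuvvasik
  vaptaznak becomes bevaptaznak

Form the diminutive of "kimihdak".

bekimihdak

zogek and fuvvasik both end in -k yet inflect differently (zogkovi, befuvvasik), so the final letter is not what conditions the rule; the number of vowels is.
"kimihdak" has 3 vowels. The stems with 3 vowels (lakuvpos → belakuvpos, fuvvasik → befuvvasik, vaptaznak → bevaptaznak) add the prefix be-.
The other pattern: stems with 2 vowels delete the last vowel and add -ovi.
So kimihdak → bekimihdak.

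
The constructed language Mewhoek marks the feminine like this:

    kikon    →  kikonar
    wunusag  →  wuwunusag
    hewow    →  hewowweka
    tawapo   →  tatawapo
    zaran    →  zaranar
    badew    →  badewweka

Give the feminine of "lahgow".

hewow and kikon both have last vowel 'o' yet inflect differently (hewowweka, kikonar), so the last vowel is not what conditions the rule; the final letter is.
"lahgow" ends in -w. The stems ending in -w (hewow → hewowweka, badew → badewweka) double the final consonant and add -eka.
The other patterns: stems ending in -n add -ar; stems ending in -g or -o repeat the first consonant+vowel as a prefix.
So lahgow → lahgowweka.

lahgowweka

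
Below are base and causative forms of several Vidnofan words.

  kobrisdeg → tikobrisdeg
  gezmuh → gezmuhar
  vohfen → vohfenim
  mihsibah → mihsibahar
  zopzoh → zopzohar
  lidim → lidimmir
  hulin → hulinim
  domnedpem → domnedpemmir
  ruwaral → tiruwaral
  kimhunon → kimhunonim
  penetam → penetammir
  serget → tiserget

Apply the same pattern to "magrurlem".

magrurlemmir

"magrurlem" ends in -m. The stems ending in -m (lidim → lidimmir, domnedpem → domnedpemmir, penetam → penetammir) double the final consonant and add -ir.
So magrurlem → magrurlemmir.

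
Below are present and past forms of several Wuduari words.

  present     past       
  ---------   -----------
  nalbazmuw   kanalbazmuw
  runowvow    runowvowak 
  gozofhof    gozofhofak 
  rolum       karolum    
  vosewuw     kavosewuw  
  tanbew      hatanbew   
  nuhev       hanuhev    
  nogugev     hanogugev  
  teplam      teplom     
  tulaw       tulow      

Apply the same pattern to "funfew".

hafunfew

tanbew and runowvow both end in -w yet inflect differently (hatanbew, runowvowak), so the final letter is not what conditions the rule; the last vowel is.
"funfew" has last vowel 'e'. The stems whose last vowel is 'e' (nuhev → hanuhev, tanbew → hatanbew, nogugev → hanogugev) add the prefix ha-.
The other patterns: stems whose last vowel is 'o' add -ak; stems whose last vowel is 'u' add the prefix ka-; stems whose last vowel is 'a' change the last vowel to 'o'.
So funfew → hafunfew.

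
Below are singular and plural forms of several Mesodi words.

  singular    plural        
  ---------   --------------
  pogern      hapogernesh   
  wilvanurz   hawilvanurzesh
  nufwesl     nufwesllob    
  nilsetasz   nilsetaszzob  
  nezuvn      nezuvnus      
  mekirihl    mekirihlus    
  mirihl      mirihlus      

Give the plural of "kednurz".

wilvanurz and nilsetasz both end in -z yet inflect differently (hawilvanurzesh, nilsetaszzob), so the final letter is not what conditions the rule; the second-to-last letter is.
"kednurz" has second-to-last letter 'r'. The stems whose second-to-last letter is 'r' (pogern → hapogernesh, wilvanurz → hawilvanurzesh) add ha- … -esh around the stem.
The other patterns: stems whose second-to-last letter is 's' double the final consonant and add -ob; stems whose second-to-last letter is 'h' or 'v' add -us.
So kednurz → hakednurzesh.

hakednurzesh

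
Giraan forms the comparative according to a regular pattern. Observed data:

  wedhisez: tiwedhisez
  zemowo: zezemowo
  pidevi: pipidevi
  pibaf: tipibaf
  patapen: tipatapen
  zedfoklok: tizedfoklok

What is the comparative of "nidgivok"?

tinidgivok

"nidgivok" ends in a consonant. The stems ending in a consonant (patapen → tipatapen, pibaf → tipibaf, zedfoklok → tizedfoklok) add the prefix ti-.
The other pattern: stems ending in a vowel repeat the first consonant+vowel as a prefix.
So nidgivok → tinidgivok.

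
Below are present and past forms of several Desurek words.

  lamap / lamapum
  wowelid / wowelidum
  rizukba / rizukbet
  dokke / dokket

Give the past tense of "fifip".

fifipum

"fifip" ends in a consonant. The stems ending in a consonant (wowelid → wowelidum, lamap → lamapum) add -um.
The other pattern: stems ending in a vowel drop the final letter and add -et.
So fifip → fifipum.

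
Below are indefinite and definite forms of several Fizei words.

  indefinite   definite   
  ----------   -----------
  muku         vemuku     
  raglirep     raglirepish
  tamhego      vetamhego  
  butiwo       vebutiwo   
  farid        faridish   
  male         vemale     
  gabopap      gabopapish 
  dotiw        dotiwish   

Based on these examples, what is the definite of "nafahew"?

raglirep and male both have last vowel 'e' yet inflect differently (raglirepish, vemale), so the last vowel is not what conditions the rule; whether the stem ends in a vowel or a consonant is.
"nafahew" ends in a consonant. The stems ending in a consonant (farid → faridish, gabopap → gabopapish, raglirep → raglirepish) add -ish.
The other pattern: stems ending in a vowel add the prefix ve-.
So nafahew → nafahewish.

nafahewish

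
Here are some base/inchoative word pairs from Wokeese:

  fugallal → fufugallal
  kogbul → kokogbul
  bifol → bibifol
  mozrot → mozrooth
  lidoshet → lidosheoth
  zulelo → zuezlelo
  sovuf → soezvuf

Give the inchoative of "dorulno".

doezrulno

bifol and mozrot both have last vowel 'o' yet inflect differently (bibifol, mozrooth), so the last vowel is not what conditions the rule; the final letter is.
"dorulno" ends in -o. The one such stem in the data (zulelo → zuezlelo) inserts -ez- after the first vowel (as does sovuf), so the same rule applies.
The other patterns: stems ending in -l repeat the first consonant+vowel as a prefix; stems ending in -t drop the final letter and add -oth.
So dorulno → doezrulno.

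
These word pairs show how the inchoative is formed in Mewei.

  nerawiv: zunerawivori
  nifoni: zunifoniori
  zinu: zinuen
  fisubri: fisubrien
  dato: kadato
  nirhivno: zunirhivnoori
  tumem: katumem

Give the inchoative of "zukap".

"zukap" begins with z-. The one such stem in the data (zinu → zinuen) adds -en, so the same rule applies.
The other patterns: stems beginning with d- or t- add the prefix ka-; stems beginning with n- add zu- … -ori around the stem.
So zukap → zukapen.

zukapen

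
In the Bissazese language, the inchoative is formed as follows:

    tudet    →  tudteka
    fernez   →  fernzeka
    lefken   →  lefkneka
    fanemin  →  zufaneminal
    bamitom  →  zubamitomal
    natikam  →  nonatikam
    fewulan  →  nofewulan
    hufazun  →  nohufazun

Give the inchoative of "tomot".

zutomotal

"tomot" has last vowel 'o'. The one such stem in the data (bamitom → zubamitomal) adds zu- … -al around the stem, so the same rule applies.
The other patterns: stems whose last vowel is 'e' delete the last vowel and add -eka; stems whose last vowel is 'a' or 'u' add the prefix no-.
So tomot → zutomotal.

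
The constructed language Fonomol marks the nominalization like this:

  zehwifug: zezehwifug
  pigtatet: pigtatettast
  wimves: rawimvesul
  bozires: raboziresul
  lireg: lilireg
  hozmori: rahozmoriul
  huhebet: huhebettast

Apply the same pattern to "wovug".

wowovug

lireg and huhebet both have last vowel 'e' yet inflect differently (lilireg, huhebettast), so the last vowel is not what conditions the rule; the final letter is.
"wovug" ends in -g. The stems ending in -g (lireg → lilireg, zehwifug → zezehwifug) repeat the first consonant+vowel as a prefix.
So wovug → wowovug.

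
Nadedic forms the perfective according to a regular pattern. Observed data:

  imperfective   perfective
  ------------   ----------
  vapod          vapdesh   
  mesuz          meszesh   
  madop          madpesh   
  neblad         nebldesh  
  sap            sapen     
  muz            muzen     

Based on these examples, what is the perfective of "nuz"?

nuzen

madop and sap both end in -p yet inflect differently (madpesh, sapen), so the final letter is not what conditions the rule; the number of vowels is.
"nuz" has 1 vowel. The stems with 1 vowel (sap → sapen, muz → muzen) add -en.
So nuz → nuzen.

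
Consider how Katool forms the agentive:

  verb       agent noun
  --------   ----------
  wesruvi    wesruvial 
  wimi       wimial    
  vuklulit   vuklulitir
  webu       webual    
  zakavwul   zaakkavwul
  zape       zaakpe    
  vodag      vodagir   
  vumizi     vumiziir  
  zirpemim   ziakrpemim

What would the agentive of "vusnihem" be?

vusnihemir

wimi and vumizi both end in -i yet inflect differently (wimial, vumiziir), so the final letter is not what conditions the rule; the first letter is.
"vusnihem" begins with v-. The stems beginning with v- (vumizi → vumiziir, vuklulit → vuklulitir, vodag → vodagir) add -ir.
The other patterns: stems beginning with w- add -al; stems beginning with z- insert -ak- after the first vowel.
So vusnihem → vusnihemir.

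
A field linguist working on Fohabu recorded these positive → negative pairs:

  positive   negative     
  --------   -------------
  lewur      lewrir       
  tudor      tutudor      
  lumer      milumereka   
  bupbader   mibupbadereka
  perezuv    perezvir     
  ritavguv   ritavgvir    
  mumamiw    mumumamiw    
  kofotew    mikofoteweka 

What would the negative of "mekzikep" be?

"mekzikep" has last vowel 'e'. The stems whose last vowel is 'e' (bupbader → mibupbadereka, kofotew → mikofoteweka, lumer → milumereka) add mi- … -eka around the stem.
The other patterns: stems whose last vowel is 'u' delete the last vowel and add -ir; stems whose last vowel is 'i' or 'o' repeat the first consonant+vowel as a prefix.
So mekzikep → mimekzikepeka.

mimekzikepeka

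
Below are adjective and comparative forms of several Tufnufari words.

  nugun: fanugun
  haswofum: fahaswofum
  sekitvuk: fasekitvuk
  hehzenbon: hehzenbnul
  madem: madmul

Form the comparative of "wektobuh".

fawektobuh

nugun and hehzenbon both end in -n yet inflect differently (fanugun, hehzenbnul), so the final letter is not what conditions the rule; the last vowel is.
"wektobuh" has last vowel 'u'. The stems whose last vowel is 'u' (nugun → fanugun, haswofum → fahaswofum, sekitvuk → fasekitvuk) add the prefix fa-.
So wektobuh → fawektobuh.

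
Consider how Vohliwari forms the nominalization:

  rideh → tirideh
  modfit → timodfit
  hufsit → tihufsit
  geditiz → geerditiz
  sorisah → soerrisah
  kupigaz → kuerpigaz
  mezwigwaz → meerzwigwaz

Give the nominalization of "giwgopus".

gierwgopus

rideh and sorisah both end in -h yet inflect differently (tirideh, soerrisah), so the final letter is not what conditions the rule; the number of vowels is.
"giwgopus" has 3 vowels. The stems with 3 vowels (geditiz → geerditiz, sorisah → soerrisah, kupigaz → kuerpigaz) insert -er- after the first vowel.
The other pattern: stems with 2 vowels add the prefix ti-.
So giwgopus → gierwgopus.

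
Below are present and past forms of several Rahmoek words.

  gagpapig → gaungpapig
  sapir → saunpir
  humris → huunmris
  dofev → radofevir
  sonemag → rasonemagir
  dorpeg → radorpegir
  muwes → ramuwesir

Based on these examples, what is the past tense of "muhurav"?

"muhurav" has last vowel 'a'. The one such stem in the data (sonemag → rasonemagir) adds ra- … -ir around the stem, so the same rule applies.
The other pattern: stems whose last vowel is 'i' insert -un- after the first vowel.
So muhurav → ramuhuravir.

ramuhuravir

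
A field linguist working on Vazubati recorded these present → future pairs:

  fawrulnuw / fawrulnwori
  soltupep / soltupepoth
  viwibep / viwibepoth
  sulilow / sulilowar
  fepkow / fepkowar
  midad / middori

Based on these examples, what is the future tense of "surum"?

surmori

fawrulnuw and sulilow both end in -w yet inflect differently (fawrulnwori, sulilowar), so the final letter is not what conditions the rule; the last vowel is.
"surum" has last vowel 'u'. The one such stem in the data (fawrulnuw → fawrulnwori) deletes the last vowel and adds -ori (as does midad), so the same rule applies.
So surum → surmori.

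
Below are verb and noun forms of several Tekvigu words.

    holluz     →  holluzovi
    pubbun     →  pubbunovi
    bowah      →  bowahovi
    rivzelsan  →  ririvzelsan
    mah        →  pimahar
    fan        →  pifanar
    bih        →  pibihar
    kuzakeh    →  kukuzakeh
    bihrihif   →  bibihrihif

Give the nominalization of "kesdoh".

kesdohovi

"kesdoh" has 2 vowels. The stems with 2 vowels (holluz → holluzovi, pubbun → pubbunovi, bowah → bowahovi) add -ovi.
So kesdoh → kesdohovi.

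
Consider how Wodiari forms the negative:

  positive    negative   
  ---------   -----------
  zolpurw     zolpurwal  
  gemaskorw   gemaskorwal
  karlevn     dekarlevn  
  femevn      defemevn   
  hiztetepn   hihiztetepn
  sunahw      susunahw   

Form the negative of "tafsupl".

tatafsupl

"tafsupl" has second-to-last letter 'p'. The one such stem in the data (hiztetepn → hihiztetepn) repeats the first consonant+vowel as a prefix (as does sunahw), so the same rule applies.
So tafsupl → tatafsupl.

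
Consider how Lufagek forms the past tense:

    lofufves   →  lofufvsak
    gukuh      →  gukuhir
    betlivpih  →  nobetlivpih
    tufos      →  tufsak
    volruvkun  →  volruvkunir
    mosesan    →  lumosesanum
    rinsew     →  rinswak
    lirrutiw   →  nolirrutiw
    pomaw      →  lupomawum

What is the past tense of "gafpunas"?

betlivpih and gukuh both end in -h yet inflect differently (nobetlivpih, gukuhir), so the final letter is not what conditions the rule; the last vowel is.
"gafpunas" has last vowel 'a'. The stems whose last vowel is 'a' (pomaw → lupomawum, mosesan → lumosesanum) add lu- … -um around the stem.
So gafpunas → lugafpunasum.

lugafpunasum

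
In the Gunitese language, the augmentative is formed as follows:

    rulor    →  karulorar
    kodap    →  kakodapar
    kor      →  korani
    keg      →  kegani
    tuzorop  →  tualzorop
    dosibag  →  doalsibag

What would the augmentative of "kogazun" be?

koalgazun

kor and rulor both end in -r yet inflect differently (korani, karulorar), so the final letter is not what conditions the rule; the number of vowels is.
"kogazun" has 3 vowels. The stems with 3 vowels (tuzorop → tualzorop, dosibag → doalsibag) insert -al- after the first vowel.
The other patterns: stems with 1 vowel add -ani; stems with 2 vowels add ka- … -ar around the stem.
So kogazun → koalgazun.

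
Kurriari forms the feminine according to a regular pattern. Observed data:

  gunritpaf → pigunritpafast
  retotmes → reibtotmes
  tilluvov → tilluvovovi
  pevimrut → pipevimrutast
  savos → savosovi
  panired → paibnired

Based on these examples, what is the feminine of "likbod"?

likbodovi

retotmes and savos both end in -s yet inflect differently (reibtotmes, savosovi), so the final letter is not what conditions the rule; the last vowel is.
"likbod" has last vowel 'o'. The stems whose last vowel is 'o' (tilluvov → tilluvovovi, savos → savosovi) add -ovi.
So likbod → likbodovi.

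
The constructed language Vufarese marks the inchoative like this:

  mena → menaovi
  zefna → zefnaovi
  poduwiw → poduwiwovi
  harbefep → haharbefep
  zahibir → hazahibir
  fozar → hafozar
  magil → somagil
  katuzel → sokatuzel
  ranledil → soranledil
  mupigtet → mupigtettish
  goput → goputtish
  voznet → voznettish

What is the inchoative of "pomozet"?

poduwiw and zahibir both have last vowel 'i' yet inflect differently (poduwiwovi, hazahibir), so the last vowel is not what conditions the rule; the final letter is.
"pomozet" ends in -t. The stems ending in -t (mupigtet → mupigtettish, goput → goputtish, voznet → voznettish) double the final consonant and add -ish.
The other patterns: stems ending in -a or -w add -ovi; stems ending in -p or -r add the prefix ha-; stems ending in -l add the prefix so-.
So pomozet → pomozettish.

pomozettish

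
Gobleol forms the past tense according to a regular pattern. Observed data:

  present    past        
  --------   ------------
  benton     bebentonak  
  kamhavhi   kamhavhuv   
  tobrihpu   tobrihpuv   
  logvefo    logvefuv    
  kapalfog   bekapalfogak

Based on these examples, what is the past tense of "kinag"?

bekinagak

benton and logvefo both have last vowel 'o' yet inflect differently (bebentonak, logvefuv), so the last vowel is not what conditions the rule; whether the stem ends in a vowel or a consonant is.
"kinag" ends in a consonant. The stems ending in a consonant (benton → bebentonak, kapalfog → bekapalfogak) add be- … -ak around the stem.
So kinag → bekinagak.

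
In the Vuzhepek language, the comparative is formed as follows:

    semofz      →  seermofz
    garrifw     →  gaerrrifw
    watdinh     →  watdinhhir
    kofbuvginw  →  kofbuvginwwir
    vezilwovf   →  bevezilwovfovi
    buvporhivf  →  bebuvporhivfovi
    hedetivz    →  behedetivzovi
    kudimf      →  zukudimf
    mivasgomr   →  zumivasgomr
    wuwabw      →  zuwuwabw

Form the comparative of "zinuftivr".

bezinuftivrovi

"zinuftivr" has second-to-last letter 'v'. The stems whose second-to-last letter is 'v' (vezilwovf → bevezilwovfovi, buvporhivf → bebuvporhivfovi, hedetivz → behedetivzovi) add be- … -ovi around the stem.
So zinuftivr → bezinuftivrovi.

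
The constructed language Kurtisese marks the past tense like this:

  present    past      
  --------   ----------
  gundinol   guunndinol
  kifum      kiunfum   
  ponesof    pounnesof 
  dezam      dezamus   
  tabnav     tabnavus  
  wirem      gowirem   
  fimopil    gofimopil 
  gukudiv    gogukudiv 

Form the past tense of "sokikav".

kifum and dezam both end in -m yet inflect differently (kiunfum, dezamus), so the final letter is not what conditions the rule; the last vowel is.
"sokikav" has last vowel 'a'. The stems whose last vowel is 'a' (dezam → dezamus, tabnav → tabnavus) add -us.
The other patterns: stems whose last vowel is 'o' or 'u' insert -un- after the first vowel; stems whose last vowel is 'e' or 'i' add the prefix go-.
So sokikav → sokikavus.

sokikavus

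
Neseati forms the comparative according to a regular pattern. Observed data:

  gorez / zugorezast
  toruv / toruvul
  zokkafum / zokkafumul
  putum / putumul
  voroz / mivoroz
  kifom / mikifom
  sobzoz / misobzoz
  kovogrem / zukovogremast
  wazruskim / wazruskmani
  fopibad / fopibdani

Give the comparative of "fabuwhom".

mifabuwhom

wazruskim and kovogrem both end in -m yet inflect differently (wazruskmani, zukovogremast), so the final letter is not what conditions the rule; the last vowel is.
"fabuwhom" has last vowel 'o'. The stems whose last vowel is 'o' (kifom → mikifom, voroz → mivoroz, sobzoz → misobzoz) add the prefix mi-.
So fabuwhom → mifabuwhom.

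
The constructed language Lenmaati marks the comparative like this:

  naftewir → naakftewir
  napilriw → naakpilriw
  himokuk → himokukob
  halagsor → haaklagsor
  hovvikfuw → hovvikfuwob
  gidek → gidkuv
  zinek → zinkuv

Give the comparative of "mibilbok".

miakbilbok

zinek and himokuk both end in -k yet inflect differently (zinkuv, himokukob), so the final letter is not what conditions the rule; the last vowel is.
"mibilbok" has last vowel 'o'. The one such stem in the data (halagsor → haaklagsor) inserts -ak- after the first vowel (as do napilriw, naftewir), so the same rule applies.
So mibilbok → miakbilbok.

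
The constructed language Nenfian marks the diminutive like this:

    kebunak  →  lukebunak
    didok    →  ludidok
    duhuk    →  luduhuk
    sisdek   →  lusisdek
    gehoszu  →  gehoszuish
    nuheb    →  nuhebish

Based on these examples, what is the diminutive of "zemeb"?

zemebish

"zemeb" ends in -b. The one such stem in the data (nuheb → nuhebish) adds -ish, so the same rule applies.
So zemeb → zemebish.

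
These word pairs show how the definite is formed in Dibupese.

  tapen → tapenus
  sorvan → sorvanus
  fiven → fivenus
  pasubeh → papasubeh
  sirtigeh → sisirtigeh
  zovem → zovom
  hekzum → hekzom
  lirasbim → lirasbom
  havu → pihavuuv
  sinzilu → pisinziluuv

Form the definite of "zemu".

tapen and pasubeh both have last vowel 'e' yet inflect differently (tapenus, papasubeh), so the last vowel is not what conditions the rule; the final letter is.
"zemu" ends in -u. The stems ending in -u (havu → pihavuuv, sinzilu → pisinziluuv) add pi- … -uv around the stem.
So zemu → pizemuuv.

pizemuuv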